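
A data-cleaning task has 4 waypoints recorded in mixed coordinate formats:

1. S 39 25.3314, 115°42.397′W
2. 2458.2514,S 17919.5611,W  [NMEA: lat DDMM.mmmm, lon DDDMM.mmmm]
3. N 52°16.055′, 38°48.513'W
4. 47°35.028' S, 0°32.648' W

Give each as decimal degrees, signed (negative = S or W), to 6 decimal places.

Point 1:
  φ: 39 + 25.3314/60 = 39.4221900
  S ⇒ negate
  λ: 42.397′ = 0.706617°; total 115.7066167
  hemisphere W, so the sign is −
Point 2:
  Lat: degrees = first 2 digits = 24, minutes = 58.2514; 24 + 58.2514/60 = 24.9708567
  S → negative
  λ: degrees = first 3 digits = 179, minutes = 19.5611; 179 + 19.5611/60 = 179.3260183
  hemisphere W, so the sign is −
Point 3:
  φ: 16.055′ = 0.267583°; total 52.2675833
  N ⇒ keep positive
  Lon: 38 + 48.513/60 = 38.8085500
  W ⇒ negate
Point 4:
  φ: 47 + 35.028/60 = 47.5838000
  hemisphere S, so the sign is −
  Lon: 0 + 32.648/60 = 0.5441333
  hemisphere W, so the sign is −

1. -39.422190, -115.706617
2. -24.970857, -179.326018
3. 52.267583, -38.808550
4. -47.583800, -0.544133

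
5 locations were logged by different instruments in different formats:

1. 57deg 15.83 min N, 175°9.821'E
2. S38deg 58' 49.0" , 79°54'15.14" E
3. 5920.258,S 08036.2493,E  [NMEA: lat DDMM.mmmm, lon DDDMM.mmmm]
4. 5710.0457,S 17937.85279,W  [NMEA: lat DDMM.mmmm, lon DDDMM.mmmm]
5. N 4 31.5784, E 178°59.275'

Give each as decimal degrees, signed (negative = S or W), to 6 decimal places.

Point 1:
  Lat: 57 + 15.83/60 = 57.2638333
  N ⇒ keep positive
  Lon: 9.821′ = 0.163683°; total 175.1636833
  E ⇒ keep positive
Point 2:
  Lat: 58′ + 49″ = 58.81667′; 38 + 58.81667/60 = 38.9802778
  hemisphere S, so the sign is −
  λ: 79° + 54/60 + 15.14/3600 = 79 + 0.900000 + 0.004206 = 79.9042056
  E → positive
Point 3:
  φ: split at 2 digits → 59° and 20.258′; 59 + 20.258/60 = 59.3376333
  S ⇒ negate
  λ: split at 3 digits → 080° and 36.2493′; 80 + 36.2493/60 = 80.6041550
  E ⇒ keep positive
Point 4:
  Latitude: split at 2 digits → 57° and 10.0457′; 57 + 10.0457/60 = 57.1674283
  S ⇒ negate
  Longitude: degrees = first 3 digits = 179, minutes = 37.85279; 179 + 37.85279/60 = 179.6308798
  W ⇒ negate
Point 5:
  Lat: 4 + 31.5784/60 = 4.5263067
  N → positive
  λ: 59.275′ = 0.987917°; total 178.9879167
  E → positive

1. 57.263833, 175.163683
2. -38.980278, 79.904206
3. -59.337633, 80.604155
4. -57.167428, -179.630880
5. 4.526307, 178.987917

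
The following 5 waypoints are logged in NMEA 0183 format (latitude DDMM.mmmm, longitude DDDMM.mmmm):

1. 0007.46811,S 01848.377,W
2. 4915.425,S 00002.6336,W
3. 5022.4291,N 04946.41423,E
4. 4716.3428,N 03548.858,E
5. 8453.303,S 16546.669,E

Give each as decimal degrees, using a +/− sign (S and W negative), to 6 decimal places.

Point 1:
  φ: split at 2 digits → 00° and 7.46811′; 0 + 7.46811/60 = 0.1244685
  hemisphere S, so the sign is −
  Lon: split at 3 digits → 018° and 48.377′; 18 + 48.377/60 = 18.8062833
  hemisphere W, so the sign is −
Point 2:
  φ: degrees = first 2 digits = 49, minutes = 15.425; 49 + 15.425/60 = 49.2570833
  S ⇒ negate
  Longitude: degrees = first 3 digits = 0, minutes = 2.6336; 0 + 2.6336/60 = 0.0438933
  W ⇒ negate
Point 3:
  φ: split at 2 digits → 50° and 22.4291′; 50 + 22.4291/60 = 50.3738183
  N ⇒ keep positive
  Lon: degrees = first 3 digits = 49, minutes = 46.41423; 49 + 46.41423/60 = 49.7735705
  E → positive
Point 4:
  Latitude: split at 2 digits → 47° and 16.3428′; 47 + 16.3428/60 = 47.2723800
  N ⇒ keep positive
  λ: degrees = first 3 digits = 35, minutes = 48.858; 35 + 48.858/60 = 35.8143000
  E ⇒ keep positive
Point 5:
  φ: degrees = first 2 digits = 84, minutes = 53.303; 84 + 53.303/60 = 84.8883833
  hemisphere S, so the sign is −
  Lon: split at 3 digits → 165° and 46.669′; 165 + 46.669/60 = 165.7778167
  E ⇒ keep positive

1. -0.124469, -18.806283
2. -49.257083, -0.043893
3. 50.373818, 49.773571
4. 47.272380, 35.814300
5. -84.888383, 165.777817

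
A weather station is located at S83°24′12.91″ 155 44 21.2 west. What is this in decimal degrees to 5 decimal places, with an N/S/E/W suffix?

Lat: 83 + 24/60 + 12.91/3600 = 83.403586
Lon: 44′ + 21.2″ = 44.35333′; 155 + 44.35333/60 = 155.739222

83.40359° S, 155.73922° W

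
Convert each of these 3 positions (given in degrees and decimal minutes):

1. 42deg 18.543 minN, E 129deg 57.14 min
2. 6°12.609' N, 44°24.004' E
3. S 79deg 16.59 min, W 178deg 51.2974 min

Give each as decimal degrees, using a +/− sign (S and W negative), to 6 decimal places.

Point 1:
  Latitude: 18.543′ = 0.309050°; total 42.3090500
  N → positive
  Lon: 129 + 57.14/60 = 129.9523333
  E ⇒ keep positive
Point 2:
  Lat: 6 + 12.609/60 = 6.2101500
  N ⇒ keep positive
  Longitude: 44 + 24.004/60 = 44.4000667
  E → positive
Point 3:
  φ: 16.59′ = 0.276500°; total 79.2765000
  hemisphere S, so the sign is −
  Longitude: 51.2974′ = 0.854957°; total 178.8549567
  W → negative

1. 42.309050, 129.952333
2. 6.210150, 44.400067
3. -79.276500, -178.854957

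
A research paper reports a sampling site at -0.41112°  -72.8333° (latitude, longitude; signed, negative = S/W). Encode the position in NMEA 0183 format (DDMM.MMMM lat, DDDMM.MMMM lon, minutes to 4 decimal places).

0024.6672,S / 07249.9980,W

Latitude is negative → S; |value| = 0.411120
Latitude: minutes = (0.411120 − 0) × 60 = 24.667200
Longitude is negative → W; |value| = 72.833300
Lon: minutes = (72.833300 − 72) × 60 = 49.998000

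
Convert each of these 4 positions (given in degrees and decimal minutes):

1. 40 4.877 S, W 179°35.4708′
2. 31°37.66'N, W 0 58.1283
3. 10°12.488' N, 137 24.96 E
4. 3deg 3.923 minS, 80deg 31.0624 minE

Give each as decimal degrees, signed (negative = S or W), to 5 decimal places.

Point 1:
  Lat: 4.877′ = 0.081283°; total 40.081283
  S ⇒ negate
  Lon: 179 + 35.4708/60 = 179.591180
  W → negative
Point 2:
  Latitude: 37.66′ = 0.627667°; total 31.627667
  N → positive
  λ: 0 + 58.1283/60 = 0.968805
  hemisphere W, so the sign is −
Point 3:
  Latitude: 10 + 12.488/60 = 10.208133
  N ⇒ keep positive
  Longitude: 24.96′ = 0.416000°; total 137.416000
  E → positive
Point 4:
  Latitude: 3.923′ = 0.065383°; total 3.065383
  S → negative
  λ: 31.0624′ = 0.517707°; total 80.517707
  E → positive

1. -40.08128, -179.59118
2. 31.62767, -0.96881
3. 10.20813, 137.41600
4. -3.06538, 80.51771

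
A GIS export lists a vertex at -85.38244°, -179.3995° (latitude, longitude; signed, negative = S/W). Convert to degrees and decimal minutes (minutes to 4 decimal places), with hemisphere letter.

Latitude is negative → S; |value| = 85.382440
φ: minutes = (85.382440 − 85) × 60 = 22.946400
Longitude is negative → W; |value| = 179.399500
λ: minutes = (179.399500 − 179) × 60 = 23.970000

85° 22.9464′ S, 179° 23.9700′ W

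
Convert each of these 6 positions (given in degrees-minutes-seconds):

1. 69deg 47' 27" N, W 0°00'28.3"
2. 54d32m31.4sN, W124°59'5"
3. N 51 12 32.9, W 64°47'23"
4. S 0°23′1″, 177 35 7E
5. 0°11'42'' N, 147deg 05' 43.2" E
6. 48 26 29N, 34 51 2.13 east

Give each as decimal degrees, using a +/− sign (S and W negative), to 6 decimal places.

Point 1:
  Lat: 69 + 47/60 + 27/3600 = 69.7908333
  N → positive
  λ: 0 + 0/60 + 28.3/3600 = 0.0078611
  W → negative
Point 2:
  φ: 54 + 32/60 + 31.4/3600 = 54.5420556
  N ⇒ keep positive
  Longitude: 124° + 59/60 + 5/3600 = 124 + 0.983333 + 0.001389 = 124.9847222
  hemisphere W, so the sign is −
Point 3:
  Latitude: 51° + 12/60 + 32.9/3600 = 51 + 0.200000 + 0.009139 = 51.2091389
  N ⇒ keep positive
  Lon: 64° + 47/60 + 23/3600 = 64 + 0.783333 + 0.006389 = 64.7897222
  hemisphere W, so the sign is −
Point 4:
  φ: 0 + 23/60 + 1/3600 = 0.3836111
  S ⇒ negate
  Longitude: 177 + 35/60 + 7/3600 = 177.5852778
  E ⇒ keep positive
Point 5:
  Latitude: 0° + 11/60 + 42/3600 = 0 + 0.183333 + 0.011667 = 0.1950000
  N ⇒ keep positive
  Longitude: 147 + 5/60 + 43.2/3600 = 147.0953333
  E → positive
Point 6:
  Latitude: 26′ + 29″ = 26.48333′; 48 + 26.48333/60 = 48.4413889
  N → positive
  Lon: 51′ + 2.13″ = 51.03550′; 34 + 51.03550/60 = 34.8505917
  E → positive

1. 69.790833, -0.007861
2. 54.542056, -124.984722
3. 51.209139, -64.789722
4. -0.383611, 177.585278
5. 0.195000, 147.095333
6. 48.441389, 34.850592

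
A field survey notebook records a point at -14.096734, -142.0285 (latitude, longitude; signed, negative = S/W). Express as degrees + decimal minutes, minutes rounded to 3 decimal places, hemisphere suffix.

14° 5.804′ S, 142° 1.710′ W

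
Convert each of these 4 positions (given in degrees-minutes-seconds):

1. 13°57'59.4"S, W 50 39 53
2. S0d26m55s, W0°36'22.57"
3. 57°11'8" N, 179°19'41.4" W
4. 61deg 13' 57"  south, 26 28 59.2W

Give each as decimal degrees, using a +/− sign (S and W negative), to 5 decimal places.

1. -13.96650, -50.66472
2. -0.44861, -0.60627
3. 57.18556, -179.32817
4. -61.23250, -26.48311

Point 1:
  Latitude: 13 + 57/60 + 59.4/3600 = 13.966500
  S → negative
  λ: 50° + 39/60 + 53/3600 = 50 + 0.650000 + 0.014722 = 50.664722
  hemisphere W, so the sign is −
Point 2:
  Latitude: 0 + 26/60 + 55/3600 = 0.448611
  S → negative
  λ: 0° + 36/60 + 22.57/3600 = 0 + 0.600000 + 0.006269 = 0.606269
  W ⇒ negate
Point 3:
  φ: 57 + 11/60 + 8/3600 = 57.185556
  N → positive
  Lon: 19′ + 41.4″ = 19.69000′; 179 + 19.69000/60 = 179.328167
  W ⇒ negate
Point 4:
  Latitude: 61 + 13/60 + 57/3600 = 61.232500
  S → negative
  Lon: 26 + 28/60 + 59.2/3600 = 26.483111
  hemisphere W, so the sign is −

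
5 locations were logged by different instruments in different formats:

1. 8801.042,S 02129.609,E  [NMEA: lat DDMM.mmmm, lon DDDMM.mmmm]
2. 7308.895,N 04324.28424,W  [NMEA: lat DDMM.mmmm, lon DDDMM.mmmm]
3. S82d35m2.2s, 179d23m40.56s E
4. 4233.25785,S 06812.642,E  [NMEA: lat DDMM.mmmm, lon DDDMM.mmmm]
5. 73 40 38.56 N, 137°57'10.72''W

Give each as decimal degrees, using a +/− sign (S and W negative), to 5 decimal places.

1. -88.01737, 21.49348
2. 73.14825, -43.40474
3. -82.58394, 179.39460
4. -42.55430, 68.21070
5. 73.67738, -137.95298

Point 1:
  Lat: degrees = first 2 digits = 88, minutes = 1.042; 88 + 1.042/60 = 88.017367
  S ⇒ negate
  Longitude: degrees = first 3 digits = 21, minutes = 29.609; 21 + 29.609/60 = 21.493483
  E ⇒ keep positive
Point 2:
  φ: split at 2 digits → 73° and 8.895′; 73 + 8.895/60 = 73.148250
  N → positive
  Lon: degrees = first 3 digits = 43, minutes = 24.28424; 43 + 24.28424/60 = 43.404737
  hemisphere W, so the sign is −
Point 3:
  φ: 35′ + 2.2″ = 35.03667′; 82 + 35.03667/60 = 82.583944
  S → negative
  Lon: 23′ + 40.56″ = 23.67600′; 179 + 23.67600/60 = 179.394600
  E → positive
Point 4:
  Lat: split at 2 digits → 42° and 33.25785′; 42 + 33.25785/60 = 42.554298
  S ⇒ negate
  λ: split at 3 digits → 068° and 12.642′; 68 + 12.642/60 = 68.210700
  E ⇒ keep positive
Point 5:
  Latitude: 73° + 40/60 + 38.56/3600 = 73 + 0.666667 + 0.010711 = 73.677378
  N ⇒ keep positive
  Lon: 57′ + 10.72″ = 57.17867′; 137 + 57.17867/60 = 137.952978
  W ⇒ negate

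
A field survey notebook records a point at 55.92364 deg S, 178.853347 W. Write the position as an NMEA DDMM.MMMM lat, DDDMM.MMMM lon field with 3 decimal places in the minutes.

Latitude: 55° + 0.923640 × 60 = 55° 55.41840′
λ: 178° + 0.853347 × 60 = 178° 51.20082′

5555.418,S / 17851.201,W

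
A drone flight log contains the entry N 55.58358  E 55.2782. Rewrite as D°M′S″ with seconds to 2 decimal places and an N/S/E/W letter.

55°35′0.89″ N, 55°16′41.52″ E

Lat: 0.583580 × 60 = 35.01480′ → 35′, remainder × 60 = 0.8880″
Lon: whole degrees 55; 16.69200′ → 16′ and 41.5200″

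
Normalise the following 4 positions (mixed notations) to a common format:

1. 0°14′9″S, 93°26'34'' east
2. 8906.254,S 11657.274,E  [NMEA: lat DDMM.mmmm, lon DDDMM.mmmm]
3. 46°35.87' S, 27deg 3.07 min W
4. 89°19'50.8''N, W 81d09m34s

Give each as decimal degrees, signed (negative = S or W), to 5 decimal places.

Point 1:
  φ: 0 + 14/60 + 9/3600 = 0.235833
  S → negative
  Lon: 93 + 26/60 + 34/3600 = 93.442778
  E → positive
Point 2:
  Lat: split at 2 digits → 89° and 6.254′; 89 + 6.254/60 = 89.104233
  hemisphere S, so the sign is −
  Lon: degrees = first 3 digits = 116, minutes = 57.274; 116 + 57.274/60 = 116.954567
  E → positive
Point 3:
  Latitude: 35.87′ = 0.597833°; total 46.597833
  hemisphere S, so the sign is −
  λ: 27 + 3.07/60 = 27.051167
  W → negative
Point 4:
  Lat: 19′ + 50.8″ = 19.84667′; 89 + 19.84667/60 = 89.330778
  N → positive
  Lon: 9′ + 34″ = 9.56667′; 81 + 9.56667/60 = 81.159444
  W ⇒ negate

1. -0.23583, 93.44278
2. -89.10423, 116.95457
3. -46.59783, -27.05117
4. 89.33078, -81.15944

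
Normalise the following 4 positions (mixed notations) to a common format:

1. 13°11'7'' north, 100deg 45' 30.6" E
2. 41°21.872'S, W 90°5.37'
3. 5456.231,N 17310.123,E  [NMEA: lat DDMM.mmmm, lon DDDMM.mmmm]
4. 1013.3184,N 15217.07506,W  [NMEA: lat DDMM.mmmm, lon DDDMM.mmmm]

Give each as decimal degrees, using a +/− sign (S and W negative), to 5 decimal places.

Point 1:
  Latitude: 13 + 11/60 + 7/3600 = 13.185278
  N → positive
  Longitude: 100 + 45/60 + 30.6/3600 = 100.758500
  E ⇒ keep positive
Point 2:
  φ: 41 + 21.872/60 = 41.364533
  hemisphere S, so the sign is −
  λ: 90 + 5.37/60 = 90.089500
  W → negative
Point 3:
  φ: degrees = first 2 digits = 54, minutes = 56.231; 54 + 56.231/60 = 54.937183
  N ⇒ keep positive
  λ: split at 3 digits → 173° and 10.123′; 173 + 10.123/60 = 173.168717
  E ⇒ keep positive
Point 4:
  Latitude: degrees = first 2 digits = 10, minutes = 13.3184; 10 + 13.3184/60 = 10.221973
  N → positive
  λ: split at 3 digits → 152° and 17.07506′; 152 + 17.07506/60 = 152.284584
  hemisphere W, so the sign is −

1. 13.18528, 100.75850
2. -41.36453, -90.08950
3. 54.93718, 173.16872
4. 10.22197, -152.28458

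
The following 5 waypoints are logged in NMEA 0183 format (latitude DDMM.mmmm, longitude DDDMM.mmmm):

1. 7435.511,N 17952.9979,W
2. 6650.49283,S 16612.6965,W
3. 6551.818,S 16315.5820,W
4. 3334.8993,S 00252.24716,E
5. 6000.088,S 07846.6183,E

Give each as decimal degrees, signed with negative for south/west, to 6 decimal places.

Point 1:
  Latitude: degrees = first 2 digits = 74, minutes = 35.511; 74 + 35.511/60 = 74.5918500
  N ⇒ keep positive
  Lon: degrees = first 3 digits = 179, minutes = 52.9979; 179 + 52.9979/60 = 179.8832983
  W → negative
Point 2:
  Latitude: split at 2 digits → 66° and 50.49283′; 66 + 50.49283/60 = 66.8415472
  S ⇒ negate
  λ: split at 3 digits → 166° and 12.6965′; 166 + 12.6965/60 = 166.2116083
  hemisphere W, so the sign is −
Point 3:
  φ: degrees = first 2 digits = 65, minutes = 51.818; 65 + 51.818/60 = 65.8636333
  S → negative
  Longitude: degrees = first 3 digits = 163, minutes = 15.582; 163 + 15.582/60 = 163.2597000
  W ⇒ negate
Point 4:
  Latitude: degrees = first 2 digits = 33, minutes = 34.8993; 33 + 34.8993/60 = 33.5816550
  S → negative
  λ: split at 3 digits → 002° and 52.24716′; 2 + 52.24716/60 = 2.8707860
  E → positive
Point 5:
  φ: degrees = first 2 digits = 60, minutes = 0.088; 60 + 0.088/60 = 60.0014667
  S → negative
  λ: degrees = first 3 digits = 78, minutes = 46.6183; 78 + 46.6183/60 = 78.7769717
  E ⇒ keep positive

1. 74.591850, -179.883298
2. -66.841547, -166.211608
3. -65.863633, -163.259700
4. -33.581655, 2.870786
5. -60.001467, 78.776972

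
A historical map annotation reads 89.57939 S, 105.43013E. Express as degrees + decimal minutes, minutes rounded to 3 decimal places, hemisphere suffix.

Lat: minutes = (89.579390 − 89) × 60 = 34.76340
λ: fractional part 0.430130 → 25.80780 minutes

89° 34.763′ S, 105° 25.808′ E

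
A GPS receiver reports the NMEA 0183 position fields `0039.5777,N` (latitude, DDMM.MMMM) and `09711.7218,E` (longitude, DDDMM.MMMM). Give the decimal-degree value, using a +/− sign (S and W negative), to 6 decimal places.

Lat: degrees = first 2 digits = 0, minutes = 39.5777; 0 + 39.5777/60 = 0.6596283
N → positive
λ: degrees = first 3 digits = 97, minutes = 11.7218; 97 + 11.7218/60 = 97.1953633
E ⇒ keep positive

0.659628, 97.195363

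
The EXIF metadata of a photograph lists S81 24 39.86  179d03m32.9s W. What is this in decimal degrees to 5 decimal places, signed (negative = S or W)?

Lat: 81 + 24/60 + 39.86/3600 = 81.411072
S ⇒ negate
Lon: 3′ + 32.9″ = 3.54833′; 179 + 3.54833/60 = 179.059139
hemisphere W, so the sign is −

-81.41107, -179.05914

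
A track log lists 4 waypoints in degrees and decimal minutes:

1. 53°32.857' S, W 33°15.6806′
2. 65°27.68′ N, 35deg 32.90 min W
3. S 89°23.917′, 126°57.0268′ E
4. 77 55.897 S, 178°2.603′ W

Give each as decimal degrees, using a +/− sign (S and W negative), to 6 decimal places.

Point 1:
  Latitude: 53 + 32.857/60 = 53.5476167
  S → negative
  λ: 15.6806′ = 0.261343°; total 33.2613433
  hemisphere W, so the sign is −
Point 2:
  φ: 65 + 27.68/60 = 65.4613333
  N → positive
  λ: 32.9′ = 0.548333°; total 35.5483333
  W ⇒ negate
Point 3:
  φ: 23.917′ = 0.398617°; total 89.3986167
  S → negative
  λ: 57.0268′ = 0.950447°; total 126.9504467
  E ⇒ keep positive
Point 4:
  φ: 77 + 55.897/60 = 77.9316167
  S → negative
  λ: 2.603′ = 0.043383°; total 178.0433833
  W ⇒ negate

1. -53.547617, -33.261343
2. 65.461333, -35.548333
3. -89.398617, 126.950447
4. -77.931617, -178.043383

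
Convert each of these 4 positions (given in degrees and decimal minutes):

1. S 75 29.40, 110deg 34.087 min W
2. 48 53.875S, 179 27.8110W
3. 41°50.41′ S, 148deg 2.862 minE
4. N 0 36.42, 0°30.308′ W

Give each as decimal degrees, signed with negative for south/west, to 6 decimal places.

Point 1:
  Lat: 75 + 29.4/60 = 75.4900000
  hemisphere S, so the sign is −
  Lon: 110 + 34.087/60 = 110.5681167
  W → negative
Point 2:
  φ: 53.875′ = 0.897917°; total 48.8979167
  S → negative
  Longitude: 27.811′ = 0.463517°; total 179.4635167
  W → negative
Point 3:
  Lat: 50.41′ = 0.840167°; total 41.8401667
  hemisphere S, so the sign is −
  Lon: 148 + 2.862/60 = 148.0477000
  E → positive
Point 4:
  φ: 0 + 36.42/60 = 0.6070000
  N ⇒ keep positive
  Lon: 0 + 30.308/60 = 0.5051333
  hemisphere W, so the sign is −

1. -75.490000, -110.568117
2. -48.897917, -179.463517
3. -41.840167, 148.047700
4. 0.607000, -0.505133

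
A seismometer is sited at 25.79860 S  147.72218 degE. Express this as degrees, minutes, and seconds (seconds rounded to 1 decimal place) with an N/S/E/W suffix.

Latitude: whole degrees 25; 47.91600′ → 47′ and 54.960″
λ: whole degrees 147; 43.33080′ → 43′ and 19.848″

25°47′55.0″ S, 147°43′19.8″ E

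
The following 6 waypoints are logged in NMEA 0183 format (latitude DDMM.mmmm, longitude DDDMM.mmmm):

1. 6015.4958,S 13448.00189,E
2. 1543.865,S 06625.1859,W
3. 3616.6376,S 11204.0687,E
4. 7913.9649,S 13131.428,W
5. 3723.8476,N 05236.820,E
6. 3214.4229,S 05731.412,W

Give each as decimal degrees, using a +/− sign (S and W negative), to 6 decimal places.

1. -60.258263, 134.800032
2. -15.731083, -66.419765
3. -36.277293, 112.067812
4. -79.232748, -131.523800
5. 37.397460, 52.613667
6. -32.240382, -57.523533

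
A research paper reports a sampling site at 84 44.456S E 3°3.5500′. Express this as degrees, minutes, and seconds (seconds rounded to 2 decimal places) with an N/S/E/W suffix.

84°44′27.36″ S, 3°03′33.00″ E

Latitude: fractional minutes 0.45600 × 60 = 27.3600″
λ: 3.55000′ → 3′ and 0.55000 × 60 = 33.0000″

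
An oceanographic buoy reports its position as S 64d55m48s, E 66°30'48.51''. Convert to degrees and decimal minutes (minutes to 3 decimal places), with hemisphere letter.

Latitude: 55 + 48/60 = 55.80000′
λ: 30 + 48.51/60 = 30.80850′

64° 55.800′ S, 66° 30.809′ E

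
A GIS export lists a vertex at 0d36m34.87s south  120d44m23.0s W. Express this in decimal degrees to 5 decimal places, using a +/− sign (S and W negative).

Latitude: 36′ + 34.87″ = 36.58117′; 0 + 36.58117/60 = 0.609686
hemisphere S, so the sign is −
λ: 44′ + 23″ = 44.38333′; 120 + 44.38333/60 = 120.739722
W ⇒ negate

-0.60969, -120.73972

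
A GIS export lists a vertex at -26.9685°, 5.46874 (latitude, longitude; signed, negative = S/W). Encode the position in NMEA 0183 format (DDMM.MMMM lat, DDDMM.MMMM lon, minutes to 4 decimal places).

Latitude is negative → S; |value| = 26.968500
φ: fractional part 0.968500 → 58.110000 minutes
Lon: minutes = (5.468740 − 5) × 60 = 28.124400

2658.1100,S / 00528.1244,E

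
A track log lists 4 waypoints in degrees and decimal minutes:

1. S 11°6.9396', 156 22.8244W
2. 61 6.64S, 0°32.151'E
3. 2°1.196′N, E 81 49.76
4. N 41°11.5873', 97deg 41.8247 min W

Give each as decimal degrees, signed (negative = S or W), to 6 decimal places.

Point 1:
  Lat: 6.9396′ = 0.115660°; total 11.1156600
  S → negative
  λ: 156 + 22.8244/60 = 156.3804067
  W → negative
Point 2:
  Lat: 61 + 6.64/60 = 61.1106667
  S ⇒ negate
  Lon: 0 + 32.151/60 = 0.5358500
  E ⇒ keep positive
Point 3:
  Latitude: 1.196′ = 0.019933°; total 2.0199333
  N → positive
  λ: 81 + 49.76/60 = 81.8293333
  E ⇒ keep positive
Point 4:
  Latitude: 41 + 11.5873/60 = 41.1931217
  N ⇒ keep positive
  λ: 41.8247′ = 0.697078°; total 97.6970783
  W ⇒ negate

1. -11.115660, -156.380407
2. -61.110667, 0.535850
3. 2.019933, 81.829333
4. 41.193122, -97.697078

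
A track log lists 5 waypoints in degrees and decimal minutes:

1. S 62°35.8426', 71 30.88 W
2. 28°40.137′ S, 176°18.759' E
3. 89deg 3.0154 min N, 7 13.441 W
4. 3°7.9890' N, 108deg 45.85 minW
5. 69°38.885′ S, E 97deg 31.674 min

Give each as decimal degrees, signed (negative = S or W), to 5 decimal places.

Point 1:
  Latitude: 62 + 35.8426/60 = 62.597377
  S → negative
  Lon: 30.88′ = 0.514667°; total 71.514667
  W → negative
Point 2:
  φ: 40.137′ = 0.668950°; total 28.668950
  S → negative
  Lon: 18.759′ = 0.312650°; total 176.312650
  E → positive
Point 3:
  Lat: 89 + 3.0154/60 = 89.050257
  N → positive
  Lon: 7 + 13.441/60 = 7.224017
  hemisphere W, so the sign is −
Point 4:
  Latitude: 3 + 7.989/60 = 3.133150
  N ⇒ keep positive
  λ: 108 + 45.85/60 = 108.764167
  W → negative
Point 5:
  Lat: 38.885′ = 0.648083°; total 69.648083
  S ⇒ negate
  Lon: 31.674′ = 0.527900°; total 97.527900
  E → positive

1. -62.59738, -71.51467
2. -28.66895, 176.31265
3. 89.05026, -7.22402
4. 3.13315, -108.76417
5. -69.64808, 97.52790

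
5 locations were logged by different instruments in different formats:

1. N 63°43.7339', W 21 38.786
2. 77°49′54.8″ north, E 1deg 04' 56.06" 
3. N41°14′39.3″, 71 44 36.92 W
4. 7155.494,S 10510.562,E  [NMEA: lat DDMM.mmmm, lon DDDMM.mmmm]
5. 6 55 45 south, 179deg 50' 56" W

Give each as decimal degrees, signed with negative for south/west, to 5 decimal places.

1. 63.72890, -21.64643
2. 77.83189, 1.08224
3. 41.24425, -71.74359
4. -71.92490, 105.17603
5. -6.92917, -179.84889

Point 1:
  Latitude: 43.7339′ = 0.728898°; total 63.728898
  N ⇒ keep positive
  Lon: 38.786′ = 0.646433°; total 21.646433
  W ⇒ negate
Point 2:
  Latitude: 49′ + 54.8″ = 49.91333′; 77 + 49.91333/60 = 77.831889
  N → positive
  Lon: 1° + 4/60 + 56.06/3600 = 1 + 0.066667 + 0.015572 = 1.082239
  E → positive
Point 3:
  Lat: 41° + 14/60 + 39.3/3600 = 41 + 0.233333 + 0.010917 = 41.244250
  N → positive
  Longitude: 71 + 44/60 + 36.92/3600 = 71.743589
  hemisphere W, so the sign is −
Point 4:
  φ: split at 2 digits → 71° and 55.494′; 71 + 55.494/60 = 71.924900
  S ⇒ negate
  Lon: split at 3 digits → 105° and 10.562′; 105 + 10.562/60 = 105.176033
  E → positive
Point 5:
  Lat: 55′ + 45″ = 55.75000′; 6 + 55.75000/60 = 6.929167
  S → negative
  λ: 179 + 50/60 + 56/3600 = 179.848889
  W ⇒ negate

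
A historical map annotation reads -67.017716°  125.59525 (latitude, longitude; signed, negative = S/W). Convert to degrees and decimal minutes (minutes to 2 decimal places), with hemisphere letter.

Latitude is negative → S; |value| = 67.017716
Latitude: 67° + 0.017716 × 60 = 67° 1.0630′
λ: fractional part 0.595250 → 35.7150 minutes

67° 1.06′ S, 125° 35.72′ E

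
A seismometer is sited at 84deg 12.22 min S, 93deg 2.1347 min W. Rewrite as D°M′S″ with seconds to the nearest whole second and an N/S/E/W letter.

φ: fractional minutes 0.22000 × 60 = 13.20″
Lon: fractional minutes 0.13470 × 60 = 8.08″

84°12′13″ S, 93°02′8″ W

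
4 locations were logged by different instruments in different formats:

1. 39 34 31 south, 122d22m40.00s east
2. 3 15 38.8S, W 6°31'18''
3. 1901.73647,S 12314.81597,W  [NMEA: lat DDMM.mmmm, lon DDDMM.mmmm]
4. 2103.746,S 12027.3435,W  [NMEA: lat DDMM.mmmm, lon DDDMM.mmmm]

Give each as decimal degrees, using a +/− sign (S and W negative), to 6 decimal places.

1. -39.575278, 122.377778
2. -3.260778, -6.521667
3. -19.028941, -123.246933
4. -21.062433, -120.455725

Point 1:
  Lat: 39 + 34/60 + 31/3600 = 39.5752778
  S ⇒ negate
  λ: 22′ + 40″ = 22.66667′; 122 + 22.66667/60 = 122.3777778
  E → positive
Point 2:
  Latitude: 3° + 15/60 + 38.8/3600 = 3 + 0.250000 + 0.010778 = 3.2607778
  S → negative
  λ: 31′ + 18″ = 31.30000′; 6 + 31.30000/60 = 6.5216667
  W → negative
Point 3:
  φ: split at 2 digits → 19° and 1.73647′; 19 + 1.73647/60 = 19.0289412
  hemisphere S, so the sign is −
  Lon: degrees = first 3 digits = 123, minutes = 14.81597; 123 + 14.81597/60 = 123.2469328
  hemisphere W, so the sign is −
Point 4:
  φ: degrees = first 2 digits = 21, minutes = 3.746; 21 + 3.746/60 = 21.0624333
  S → negative
  λ: degrees = first 3 digits = 120, minutes = 27.3435; 120 + 27.3435/60 = 120.4557250
  hemisphere W, so the sign is −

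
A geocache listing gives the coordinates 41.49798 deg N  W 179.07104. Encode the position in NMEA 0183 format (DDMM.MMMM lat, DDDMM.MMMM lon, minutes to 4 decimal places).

4129.8788,N / 17904.2624,W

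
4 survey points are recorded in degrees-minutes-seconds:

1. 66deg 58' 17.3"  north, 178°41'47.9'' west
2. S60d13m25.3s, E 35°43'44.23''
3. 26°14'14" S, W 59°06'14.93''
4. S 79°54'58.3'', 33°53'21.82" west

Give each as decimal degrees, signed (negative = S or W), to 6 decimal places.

Point 1:
  φ: 66 + 58/60 + 17.3/3600 = 66.9714722
  N ⇒ keep positive
  Lon: 178° + 41/60 + 47.9/3600 = 178 + 0.683333 + 0.013306 = 178.6966389
  W → negative
Point 2:
  Latitude: 60° + 13/60 + 25.3/3600 = 60 + 0.216667 + 0.007028 = 60.2236944
  S → negative
  λ: 35° + 43/60 + 44.23/3600 = 35 + 0.716667 + 0.012286 = 35.7289528
  E ⇒ keep positive
Point 3:
  Latitude: 14′ + 14″ = 14.23333′; 26 + 14.23333/60 = 26.2372222
  S → negative
  Lon: 59 + 6/60 + 14.93/3600 = 59.1041472
  W → negative
Point 4:
  Lat: 79° + 54/60 + 58.3/3600 = 79 + 0.900000 + 0.016194 = 79.9161944
  S ⇒ negate
  Longitude: 53′ + 21.82″ = 53.36367′; 33 + 53.36367/60 = 33.8893944
  W ⇒ negate

1. 66.971472, -178.696639
2. -60.223694, 35.728953
3. -26.237222, -59.104147
4. -79.916194, -33.889394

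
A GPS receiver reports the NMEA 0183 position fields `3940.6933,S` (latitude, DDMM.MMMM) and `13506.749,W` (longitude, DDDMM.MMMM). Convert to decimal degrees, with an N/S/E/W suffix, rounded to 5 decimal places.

39.67822° S, 135.11248° W

Lat: degrees = first 2 digits = 39, minutes = 40.6933; 39 + 40.6933/60 = 39.678222
λ: split at 3 digits → 135° and 6.749′; 135 + 6.749/60 = 135.112483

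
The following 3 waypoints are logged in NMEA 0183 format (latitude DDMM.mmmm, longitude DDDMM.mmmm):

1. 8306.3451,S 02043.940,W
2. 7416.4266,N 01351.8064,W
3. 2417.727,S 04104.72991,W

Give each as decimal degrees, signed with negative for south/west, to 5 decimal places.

1. -83.10575, -20.73233
2. 74.27378, -13.86344
3. -24.29545, -41.07883

Point 1:
  Latitude: degrees = first 2 digits = 83, minutes = 6.3451; 83 + 6.3451/60 = 83.105752
  S → negative
  Lon: split at 3 digits → 020° and 43.94′; 20 + 43.94/60 = 20.732333
  hemisphere W, so the sign is −
Point 2:
  Lat: split at 2 digits → 74° and 16.4266′; 74 + 16.4266/60 = 74.273777
  N ⇒ keep positive
  λ: split at 3 digits → 013° and 51.8064′; 13 + 51.8064/60 = 13.863440
  W → negative
Point 3:
  Lat: degrees = first 2 digits = 24, minutes = 17.727; 24 + 17.727/60 = 24.295450
  S ⇒ negate
  Lon: split at 3 digits → 041° and 4.72991′; 41 + 4.72991/60 = 41.078832
  W → negative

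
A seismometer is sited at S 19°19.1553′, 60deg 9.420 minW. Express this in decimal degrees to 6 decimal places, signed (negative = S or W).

-19.319255, -60.157000

Latitude: 19 + 19.1553/60 = 19.3192550
S ⇒ negate
Lon: 9.42′ = 0.157000°; total 60.1570000
hemisphere W, so the sign is −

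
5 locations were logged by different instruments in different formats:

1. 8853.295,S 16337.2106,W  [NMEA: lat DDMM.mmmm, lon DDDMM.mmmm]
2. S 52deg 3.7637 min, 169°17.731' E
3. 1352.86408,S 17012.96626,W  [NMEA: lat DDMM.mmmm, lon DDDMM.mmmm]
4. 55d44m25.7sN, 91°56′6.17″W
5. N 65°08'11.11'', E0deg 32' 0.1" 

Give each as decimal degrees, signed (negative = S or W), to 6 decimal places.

Point 1:
  Latitude: degrees = first 2 digits = 88, minutes = 53.295; 88 + 53.295/60 = 88.8882500
  S ⇒ negate
  Longitude: split at 3 digits → 163° and 37.2106′; 163 + 37.2106/60 = 163.6201767
  hemisphere W, so the sign is −
Point 2:
  Lat: 3.7637′ = 0.062728°; total 52.0627283
  S → negative
  λ: 169 + 17.731/60 = 169.2955167
  E ⇒ keep positive
Point 3:
  Latitude: split at 2 digits → 13° and 52.86408′; 13 + 52.86408/60 = 13.8810680
  hemisphere S, so the sign is −
  Lon: split at 3 digits → 170° and 12.96626′; 170 + 12.96626/60 = 170.2161043
  hemisphere W, so the sign is −
Point 4:
  φ: 44′ + 25.7″ = 44.42833′; 55 + 44.42833/60 = 55.7404722
  N → positive
  λ: 91 + 56/60 + 6.17/3600 = 91.9350472
  W → negative
Point 5:
  Lat: 8′ + 11.11″ = 8.18517′; 65 + 8.18517/60 = 65.1364194
  N → positive
  λ: 0° + 32/60 + 0.1/3600 = 0 + 0.533333 + 0.000028 = 0.5333611
  E → positive

1. -88.888250, -163.620177
2. -52.062728, 169.295517
3. -13.881068, -170.216104
4. 55.740472, -91.935047
5. 65.136419, 0.533361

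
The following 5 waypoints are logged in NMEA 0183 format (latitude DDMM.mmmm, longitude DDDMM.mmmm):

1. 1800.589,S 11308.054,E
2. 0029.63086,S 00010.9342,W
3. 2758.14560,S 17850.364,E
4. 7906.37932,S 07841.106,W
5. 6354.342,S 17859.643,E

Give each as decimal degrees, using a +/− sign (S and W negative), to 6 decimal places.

1. -18.009817, 113.134233
2. -0.493848, -0.182237
3. -27.969093, 178.839400
4. -79.106322, -78.685100
5. -63.905700, 178.994050

Point 1:
  Latitude: degrees = first 2 digits = 18, minutes = 0.589; 18 + 0.589/60 = 18.0098167
  S → negative
  λ: split at 3 digits → 113° and 8.054′; 113 + 8.054/60 = 113.1342333
  E ⇒ keep positive
Point 2:
  φ: split at 2 digits → 00° and 29.63086′; 0 + 29.63086/60 = 0.4938477
  hemisphere S, so the sign is −
  Lon: split at 3 digits → 000° and 10.9342′; 0 + 10.9342/60 = 0.1822367
  W ⇒ negate
Point 3:
  Lat: degrees = first 2 digits = 27, minutes = 58.1456; 27 + 58.1456/60 = 27.9690933
  hemisphere S, so the sign is −
  λ: split at 3 digits → 178° and 50.364′; 178 + 50.364/60 = 178.8394000
  E ⇒ keep positive
Point 4:
  Latitude: degrees = first 2 digits = 79, minutes = 6.37932; 79 + 6.37932/60 = 79.1063220
  S → negative
  λ: split at 3 digits → 078° and 41.106′; 78 + 41.106/60 = 78.6851000
  hemisphere W, so the sign is −
Point 5:
  Lat: split at 2 digits → 63° and 54.342′; 63 + 54.342/60 = 63.9057000
  S ⇒ negate
  Lon: degrees = first 3 digits = 178, minutes = 59.643; 178 + 59.643/60 = 178.9940500
  E → positive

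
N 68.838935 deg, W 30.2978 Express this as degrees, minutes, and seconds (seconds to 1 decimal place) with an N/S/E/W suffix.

68°50′20.2″ N, 30°17′52.1″ W

Lat: 0.838935° → 50.33610′; 0.33610 × 60 = 20.166″
λ: 0.297800 × 60 = 17.86800′ → 17′, remainder × 60 = 52.080″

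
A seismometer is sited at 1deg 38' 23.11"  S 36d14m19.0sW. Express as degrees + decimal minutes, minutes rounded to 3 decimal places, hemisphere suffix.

Lat: 38 + 23.11/60 = 38.38517′
λ: seconds/60 = 0.31667; minutes = 14 + 0.31667 = 14.31667

1° 38.385′ S, 36° 14.317′ W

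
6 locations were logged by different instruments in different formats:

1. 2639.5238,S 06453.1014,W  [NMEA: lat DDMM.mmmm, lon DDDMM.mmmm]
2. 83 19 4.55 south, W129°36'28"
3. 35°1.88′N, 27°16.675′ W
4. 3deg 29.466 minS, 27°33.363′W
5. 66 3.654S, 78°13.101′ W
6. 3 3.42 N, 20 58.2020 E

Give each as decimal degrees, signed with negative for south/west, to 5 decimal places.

Point 1:
  Latitude: degrees = first 2 digits = 26, minutes = 39.5238; 26 + 39.5238/60 = 26.658730
  S ⇒ negate
  Longitude: split at 3 digits → 064° and 53.1014′; 64 + 53.1014/60 = 64.885023
  W ⇒ negate
Point 2:
  Latitude: 83° + 19/60 + 4.55/3600 = 83 + 0.316667 + 0.001264 = 83.317931
  hemisphere S, so the sign is −
  Lon: 36′ + 28″ = 36.46667′; 129 + 36.46667/60 = 129.607778
  hemisphere W, so the sign is −
Point 3:
  Lat: 1.88′ = 0.031333°; total 35.031333
  N ⇒ keep positive
  λ: 27 + 16.675/60 = 27.277917
  W → negative
Point 4:
  φ: 29.466′ = 0.491100°; total 3.491100
  S ⇒ negate
  Longitude: 27 + 33.363/60 = 27.556050
  hemisphere W, so the sign is −
Point 5:
  Lat: 66 + 3.654/60 = 66.060900
  S → negative
  λ: 13.101′ = 0.218350°; total 78.218350
  hemisphere W, so the sign is −
Point 6:
  Latitude: 3.42′ = 0.057000°; total 3.057000
  N ⇒ keep positive
  Lon: 20 + 58.202/60 = 20.970033
  E ⇒ keep positive

1. -26.65873, -64.88502
2. -83.31793, -129.60778
3. 35.03133, -27.27792
4. -3.49110, -27.55605
5. -66.06090, -78.21835
6. 3.05700, 20.97003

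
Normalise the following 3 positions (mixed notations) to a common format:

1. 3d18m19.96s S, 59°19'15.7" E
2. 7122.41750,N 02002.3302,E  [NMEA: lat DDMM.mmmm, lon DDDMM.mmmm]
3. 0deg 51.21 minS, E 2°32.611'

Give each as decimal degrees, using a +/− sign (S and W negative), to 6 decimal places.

1. -3.305544, 59.321028
2. 71.373625, 20.038837
3. -0.853500, 2.543517

Point 1:
  Latitude: 18′ + 19.96″ = 18.33267′; 3 + 18.33267/60 = 3.3055444
  hemisphere S, so the sign is −
  Lon: 59° + 19/60 + 15.7/3600 = 59 + 0.316667 + 0.004361 = 59.3210278
  E → positive
Point 2:
  Lat: degrees = first 2 digits = 71, minutes = 22.4175; 71 + 22.4175/60 = 71.3736250
  N → positive
  λ: degrees = first 3 digits = 20, minutes = 2.3302; 20 + 2.3302/60 = 20.0388367
  E ⇒ keep positive
Point 3:
  Lat: 0 + 51.21/60 = 0.8535000
  hemisphere S, so the sign is −
  Lon: 32.611′ = 0.543517°; total 2.5435167
  E ⇒ keep positive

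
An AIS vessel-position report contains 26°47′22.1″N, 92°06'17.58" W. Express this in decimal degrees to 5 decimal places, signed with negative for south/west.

φ: 26° + 47/60 + 22.1/3600 = 26 + 0.783333 + 0.006139 = 26.789472
N ⇒ keep positive
Lon: 92 + 6/60 + 17.58/3600 = 92.104883
hemisphere W, so the sign is −

26.78947, -92.10488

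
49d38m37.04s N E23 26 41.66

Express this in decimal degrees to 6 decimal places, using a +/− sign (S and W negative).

49.643622, 23.444906

Latitude: 49° + 38/60 + 37.04/3600 = 49 + 0.633333 + 0.010289 = 49.6436222
N ⇒ keep positive
λ: 26′ + 41.66″ = 26.69433′; 23 + 26.69433/60 = 23.4449056
E ⇒ keep positive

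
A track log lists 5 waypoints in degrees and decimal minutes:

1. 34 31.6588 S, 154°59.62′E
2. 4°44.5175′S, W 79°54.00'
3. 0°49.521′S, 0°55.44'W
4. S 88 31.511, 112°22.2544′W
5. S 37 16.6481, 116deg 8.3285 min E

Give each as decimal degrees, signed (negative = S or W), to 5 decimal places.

Point 1:
  Lat: 31.6588′ = 0.527647°; total 34.527647
  hemisphere S, so the sign is −
  Longitude: 59.62′ = 0.993667°; total 154.993667
  E ⇒ keep positive
Point 2:
  φ: 4 + 44.5175/60 = 4.741958
  hemisphere S, so the sign is −
  λ: 54′ = 0.900000°; total 79.900000
  W ⇒ negate
Point 3:
  φ: 49.521′ = 0.825350°; total 0.825350
  S ⇒ negate
  λ: 55.44′ = 0.924000°; total 0.924000
  hemisphere W, so the sign is −
Point 4:
  Latitude: 88 + 31.511/60 = 88.525183
  S ⇒ negate
  Lon: 112 + 22.2544/60 = 112.370907
  W → negative
Point 5:
  Lat: 37 + 16.6481/60 = 37.277468
  S ⇒ negate
  Longitude: 116 + 8.3285/60 = 116.138808
  E ⇒ keep positive

1. -34.52765, 154.99367
2. -4.74196, -79.90000
3. -0.82535, -0.92400
4. -88.52518, -112.37091
5. -37.27747, 116.13881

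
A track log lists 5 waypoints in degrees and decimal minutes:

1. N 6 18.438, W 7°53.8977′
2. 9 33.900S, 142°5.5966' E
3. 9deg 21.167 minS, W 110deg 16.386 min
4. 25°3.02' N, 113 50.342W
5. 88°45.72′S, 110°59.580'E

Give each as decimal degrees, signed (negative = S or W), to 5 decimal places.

1. 6.30730, -7.89830
2. -9.56500, 142.09328
3. -9.35278, -110.27310
4. 25.05033, -113.83903
5. -88.76200, 110.99300

Point 1:
  φ: 6 + 18.438/60 = 6.307300
  N → positive
  λ: 53.8977′ = 0.898295°; total 7.898295
  W ⇒ negate
Point 2:
  Latitude: 33.9′ = 0.565000°; total 9.565000
  hemisphere S, so the sign is −
  Lon: 5.5966′ = 0.093277°; total 142.093277
  E ⇒ keep positive
Point 3:
  Latitude: 21.167′ = 0.352783°; total 9.352783
  S ⇒ negate
  Longitude: 16.386′ = 0.273100°; total 110.273100
  hemisphere W, so the sign is −
Point 4:
  Latitude: 3.02′ = 0.050333°; total 25.050333
  N ⇒ keep positive
  Longitude: 113 + 50.342/60 = 113.839033
  W → negative
Point 5:
  Latitude: 88 + 45.72/60 = 88.762000
  S ⇒ negate
  λ: 110 + 59.58/60 = 110.993000
  E → positive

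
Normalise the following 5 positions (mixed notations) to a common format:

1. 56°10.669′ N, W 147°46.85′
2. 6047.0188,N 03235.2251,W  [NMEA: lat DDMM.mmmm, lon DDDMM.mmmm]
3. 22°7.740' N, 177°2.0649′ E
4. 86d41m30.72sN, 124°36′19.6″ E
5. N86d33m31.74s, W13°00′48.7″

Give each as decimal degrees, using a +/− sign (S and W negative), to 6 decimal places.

1. 56.177817, -147.780833
2. 60.783647, -32.587085
3. 22.129000, 177.034415
4. 86.691867, 124.605444
5. 86.558817, -13.013528

Point 1:
  Lat: 56 + 10.669/60 = 56.1778167
  N → positive
  λ: 46.85′ = 0.780833°; total 147.7808333
  hemisphere W, so the sign is −
Point 2:
  Latitude: degrees = first 2 digits = 60, minutes = 47.0188; 60 + 47.0188/60 = 60.7836467
  N ⇒ keep positive
  λ: split at 3 digits → 032° and 35.2251′; 32 + 35.2251/60 = 32.5870850
  W ⇒ negate
Point 3:
  Lat: 22 + 7.74/60 = 22.1290000
  N ⇒ keep positive
  Lon: 177 + 2.0649/60 = 177.0344150
  E ⇒ keep positive
Point 4:
  Lat: 41′ + 30.72″ = 41.51200′; 86 + 41.51200/60 = 86.6918667
  N ⇒ keep positive
  Lon: 36′ + 19.6″ = 36.32667′; 124 + 36.32667/60 = 124.6054444
  E ⇒ keep positive
Point 5:
  Latitude: 86 + 33/60 + 31.74/3600 = 86.5588167
  N → positive
  Longitude: 0′ + 48.7″ = 0.81167′; 13 + 0.81167/60 = 13.0135278
  hemisphere W, so the sign is −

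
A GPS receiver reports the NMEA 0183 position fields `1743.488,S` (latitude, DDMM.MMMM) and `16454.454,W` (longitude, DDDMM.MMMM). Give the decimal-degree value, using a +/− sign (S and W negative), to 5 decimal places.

-17.72480, -164.90757

Latitude: split at 2 digits → 17° and 43.488′; 17 + 43.488/60 = 17.724800
hemisphere S, so the sign is −
λ: degrees = first 3 digits = 164, minutes = 54.454; 164 + 54.454/60 = 164.907567
W ⇒ negate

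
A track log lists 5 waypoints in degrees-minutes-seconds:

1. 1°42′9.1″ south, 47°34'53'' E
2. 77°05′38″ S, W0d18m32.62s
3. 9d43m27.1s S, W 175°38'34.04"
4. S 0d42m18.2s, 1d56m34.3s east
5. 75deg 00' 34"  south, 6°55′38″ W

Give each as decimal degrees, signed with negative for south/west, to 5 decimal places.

Point 1:
  Lat: 42′ + 9.1″ = 42.15167′; 1 + 42.15167/60 = 1.702528
  hemisphere S, so the sign is −
  Longitude: 47 + 34/60 + 53/3600 = 47.581389
  E → positive
Point 2:
  Latitude: 5′ + 38″ = 5.63333′; 77 + 5.63333/60 = 77.093889
  S → negative
  Longitude: 18′ + 32.62″ = 18.54367′; 0 + 18.54367/60 = 0.309061
  hemisphere W, so the sign is −
Point 3:
  Latitude: 43′ + 27.1″ = 43.45167′; 9 + 43.45167/60 = 9.724194
  S ⇒ negate
  λ: 175° + 38/60 + 34.04/3600 = 175 + 0.633333 + 0.009456 = 175.642789
  W → negative
Point 4:
  φ: 0° + 42/60 + 18.2/3600 = 0 + 0.700000 + 0.005056 = 0.705056
  hemisphere S, so the sign is −
  Longitude: 56′ + 34.3″ = 56.57167′; 1 + 56.57167/60 = 1.942861
  E → positive
Point 5:
  φ: 0′ + 34″ = 0.56667′; 75 + 0.56667/60 = 75.009444
  hemisphere S, so the sign is −
  Longitude: 6 + 55/60 + 38/3600 = 6.927222
  W → negative

1. -1.70253, 47.58139
2. -77.09389, -0.30906
3. -9.72419, -175.64279
4. -0.70506, 1.94286
5. -75.00944, -6.92722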